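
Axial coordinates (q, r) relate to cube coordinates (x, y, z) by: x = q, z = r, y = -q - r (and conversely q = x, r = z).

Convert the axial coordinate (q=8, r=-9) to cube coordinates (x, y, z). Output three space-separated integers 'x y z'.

Answer: 8 1 -9

Derivation:
x = q = 8
z = r = -9
y = -x - z = -(8) - (-9) = 1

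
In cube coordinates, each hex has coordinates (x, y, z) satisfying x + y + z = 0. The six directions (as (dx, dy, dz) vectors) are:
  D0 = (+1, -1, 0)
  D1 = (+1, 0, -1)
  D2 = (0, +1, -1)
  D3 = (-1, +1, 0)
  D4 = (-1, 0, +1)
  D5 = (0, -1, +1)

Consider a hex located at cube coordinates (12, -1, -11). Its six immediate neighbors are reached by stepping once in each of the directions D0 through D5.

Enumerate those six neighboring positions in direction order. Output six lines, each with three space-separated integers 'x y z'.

Center: (12, -1, -11). Add each direction:
  D0: (12, -1, -11) + (1, -1, 0) = (13, -2, -11)
  D1: (12, -1, -11) + (1, 0, -1) = (13, -1, -12)
  D2: (12, -1, -11) + (0, 1, -1) = (12, 0, -12)
  D3: (12, -1, -11) + (-1, 1, 0) = (11, 0, -11)
  D4: (12, -1, -11) + (-1, 0, 1) = (11, -1, -10)
  D5: (12, -1, -11) + (0, -1, 1) = (12, -2, -10)

Answer: 13 -2 -11
13 -1 -12
12 0 -12
11 0 -11
11 -1 -10
12 -2 -10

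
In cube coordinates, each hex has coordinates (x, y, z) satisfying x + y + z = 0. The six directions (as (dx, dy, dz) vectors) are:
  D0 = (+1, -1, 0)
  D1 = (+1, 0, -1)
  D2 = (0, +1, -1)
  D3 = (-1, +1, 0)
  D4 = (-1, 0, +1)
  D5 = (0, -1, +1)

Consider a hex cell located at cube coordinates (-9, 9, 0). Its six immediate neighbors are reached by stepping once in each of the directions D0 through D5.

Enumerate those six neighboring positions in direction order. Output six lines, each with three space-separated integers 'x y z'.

Answer: -8 8 0
-8 9 -1
-9 10 -1
-10 10 0
-10 9 1
-9 8 1

Derivation:
Center: (-9, 9, 0). Add each direction:
  D0: (-9, 9, 0) + (1, -1, 0) = (-8, 8, 0)
  D1: (-9, 9, 0) + (1, 0, -1) = (-8, 9, -1)
  D2: (-9, 9, 0) + (0, 1, -1) = (-9, 10, -1)
  D3: (-9, 9, 0) + (-1, 1, 0) = (-10, 10, 0)
  D4: (-9, 9, 0) + (-1, 0, 1) = (-10, 9, 1)
  D5: (-9, 9, 0) + (0, -1, 1) = (-9, 8, 1)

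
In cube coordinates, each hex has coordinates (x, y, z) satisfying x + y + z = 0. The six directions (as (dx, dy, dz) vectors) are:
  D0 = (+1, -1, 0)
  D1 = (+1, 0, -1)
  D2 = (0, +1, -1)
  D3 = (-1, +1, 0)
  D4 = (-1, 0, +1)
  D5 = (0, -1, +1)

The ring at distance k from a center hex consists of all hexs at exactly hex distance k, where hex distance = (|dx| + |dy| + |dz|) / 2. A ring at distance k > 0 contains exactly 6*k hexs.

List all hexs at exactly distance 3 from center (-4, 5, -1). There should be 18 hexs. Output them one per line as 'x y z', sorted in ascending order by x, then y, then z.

Walk ring at distance 3 from (-4, 5, -1):
Start at center + D4*3 = (-7, 5, 2)
  hex 0: (-7, 5, 2)
  hex 1: (-6, 4, 2)
  hex 2: (-5, 3, 2)
  hex 3: (-4, 2, 2)
  hex 4: (-3, 2, 1)
  hex 5: (-2, 2, 0)
  hex 6: (-1, 2, -1)
  hex 7: (-1, 3, -2)
  hex 8: (-1, 4, -3)
  hex 9: (-1, 5, -4)
  hex 10: (-2, 6, -4)
  hex 11: (-3, 7, -4)
  hex 12: (-4, 8, -4)
  hex 13: (-5, 8, -3)
  hex 14: (-6, 8, -2)
  hex 15: (-7, 8, -1)
  hex 16: (-7, 7, 0)
  hex 17: (-7, 6, 1)
Sorted: 18 hexes.

Answer: -7 5 2
-7 6 1
-7 7 0
-7 8 -1
-6 4 2
-6 8 -2
-5 3 2
-5 8 -3
-4 2 2
-4 8 -4
-3 2 1
-3 7 -4
-2 2 0
-2 6 -4
-1 2 -1
-1 3 -2
-1 4 -3
-1 5 -4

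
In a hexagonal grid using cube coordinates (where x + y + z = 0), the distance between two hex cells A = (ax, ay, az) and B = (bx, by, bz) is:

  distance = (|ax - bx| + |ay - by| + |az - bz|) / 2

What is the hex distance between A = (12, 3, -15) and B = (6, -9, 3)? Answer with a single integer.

Answer: 18

Derivation:
|ax - bx| = |12 - 6| = 6
|ay - by| = |3 - (-9)| = 12
|az - bz| = |-15 - 3| = 18
distance = (6 + 12 + 18) / 2 = 36 / 2 = 18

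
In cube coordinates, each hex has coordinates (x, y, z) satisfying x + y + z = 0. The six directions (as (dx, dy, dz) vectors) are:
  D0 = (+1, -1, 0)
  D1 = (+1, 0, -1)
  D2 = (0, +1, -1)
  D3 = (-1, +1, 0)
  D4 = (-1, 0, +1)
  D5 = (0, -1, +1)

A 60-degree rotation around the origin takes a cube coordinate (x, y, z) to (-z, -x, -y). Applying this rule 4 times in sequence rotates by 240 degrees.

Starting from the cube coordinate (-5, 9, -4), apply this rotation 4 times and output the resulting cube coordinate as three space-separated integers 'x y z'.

Answer: -4 -5 9

Derivation:
Start: (-5, 9, -4)
Step 1: (-5, 9, -4) -> (-(-4), -(-5), -(9)) = (4, 5, -9)
Step 2: (4, 5, -9) -> (-(-9), -(4), -(5)) = (9, -4, -5)
Step 3: (9, -4, -5) -> (-(-5), -(9), -(-4)) = (5, -9, 4)
Step 4: (5, -9, 4) -> (-(4), -(5), -(-9)) = (-4, -5, 9)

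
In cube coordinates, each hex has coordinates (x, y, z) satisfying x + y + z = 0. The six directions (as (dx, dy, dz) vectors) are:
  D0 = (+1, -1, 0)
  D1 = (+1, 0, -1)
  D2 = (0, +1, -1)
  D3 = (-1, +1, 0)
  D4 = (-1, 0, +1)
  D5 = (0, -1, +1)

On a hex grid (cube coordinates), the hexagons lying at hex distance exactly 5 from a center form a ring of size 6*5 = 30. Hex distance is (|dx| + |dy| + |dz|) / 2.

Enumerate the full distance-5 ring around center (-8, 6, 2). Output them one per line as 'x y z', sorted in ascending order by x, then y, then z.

Answer: -13 6 7
-13 7 6
-13 8 5
-13 9 4
-13 10 3
-13 11 2
-12 5 7
-12 11 1
-11 4 7
-11 11 0
-10 3 7
-10 11 -1
-9 2 7
-9 11 -2
-8 1 7
-8 11 -3
-7 1 6
-7 10 -3
-6 1 5
-6 9 -3
-5 1 4
-5 8 -3
-4 1 3
-4 7 -3
-3 1 2
-3 2 1
-3 3 0
-3 4 -1
-3 5 -2
-3 6 -3

Derivation:
Walk ring at distance 5 from (-8, 6, 2):
Start at center + D4*5 = (-13, 6, 7)
  hex 0: (-13, 6, 7)
  hex 1: (-12, 5, 7)
  hex 2: (-11, 4, 7)
  hex 3: (-10, 3, 7)
  hex 4: (-9, 2, 7)
  hex 5: (-8, 1, 7)
  hex 6: (-7, 1, 6)
  hex 7: (-6, 1, 5)
  hex 8: (-5, 1, 4)
  hex 9: (-4, 1, 3)
  hex 10: (-3, 1, 2)
  hex 11: (-3, 2, 1)
  hex 12: (-3, 3, 0)
  hex 13: (-3, 4, -1)
  hex 14: (-3, 5, -2)
  hex 15: (-3, 6, -3)
  hex 16: (-4, 7, -3)
  hex 17: (-5, 8, -3)
  hex 18: (-6, 9, -3)
  hex 19: (-7, 10, -3)
  hex 20: (-8, 11, -3)
  hex 21: (-9, 11, -2)
  hex 22: (-10, 11, -1)
  hex 23: (-11, 11, 0)
  hex 24: (-12, 11, 1)
  hex 25: (-13, 11, 2)
  hex 26: (-13, 10, 3)
  hex 27: (-13, 9, 4)
  hex 28: (-13, 8, 5)
  hex 29: (-13, 7, 6)
Sorted: 30 hexes.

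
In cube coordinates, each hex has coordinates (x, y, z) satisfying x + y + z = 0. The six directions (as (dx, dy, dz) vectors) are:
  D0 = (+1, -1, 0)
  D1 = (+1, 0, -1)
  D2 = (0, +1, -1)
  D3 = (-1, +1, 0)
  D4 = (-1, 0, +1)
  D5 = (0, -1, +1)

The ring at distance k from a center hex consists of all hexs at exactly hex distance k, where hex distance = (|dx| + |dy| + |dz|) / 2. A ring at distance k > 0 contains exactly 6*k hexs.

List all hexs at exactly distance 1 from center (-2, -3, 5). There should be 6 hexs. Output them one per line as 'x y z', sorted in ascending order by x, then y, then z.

Walk ring at distance 1 from (-2, -3, 5):
Start at center + D4*1 = (-3, -3, 6)
  hex 0: (-3, -3, 6)
  hex 1: (-2, -4, 6)
  hex 2: (-1, -4, 5)
  hex 3: (-1, -3, 4)
  hex 4: (-2, -2, 4)
  hex 5: (-3, -2, 5)
Sorted: 6 hexes.

Answer: -3 -3 6
-3 -2 5
-2 -4 6
-2 -2 4
-1 -4 5
-1 -3 4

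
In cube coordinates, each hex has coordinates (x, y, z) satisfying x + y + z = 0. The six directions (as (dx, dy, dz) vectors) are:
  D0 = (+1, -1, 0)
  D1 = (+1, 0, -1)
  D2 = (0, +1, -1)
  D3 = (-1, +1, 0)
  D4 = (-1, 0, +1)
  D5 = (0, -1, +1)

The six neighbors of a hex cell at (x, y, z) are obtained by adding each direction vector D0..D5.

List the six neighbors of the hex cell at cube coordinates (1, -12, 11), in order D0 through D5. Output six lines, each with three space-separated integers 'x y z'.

Center: (1, -12, 11). Add each direction:
  D0: (1, -12, 11) + (1, -1, 0) = (2, -13, 11)
  D1: (1, -12, 11) + (1, 0, -1) = (2, -12, 10)
  D2: (1, -12, 11) + (0, 1, -1) = (1, -11, 10)
  D3: (1, -12, 11) + (-1, 1, 0) = (0, -11, 11)
  D4: (1, -12, 11) + (-1, 0, 1) = (0, -12, 12)
  D5: (1, -12, 11) + (0, -1, 1) = (1, -13, 12)

Answer: 2 -13 11
2 -12 10
1 -11 10
0 -11 11
0 -12 12
1 -13 12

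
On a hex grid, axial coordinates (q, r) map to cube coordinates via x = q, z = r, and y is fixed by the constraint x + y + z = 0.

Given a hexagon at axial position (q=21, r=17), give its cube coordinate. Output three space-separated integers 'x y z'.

x = q = 21
z = r = 17
y = -x - z = -(21) - (17) = -38

Answer: 21 -38 17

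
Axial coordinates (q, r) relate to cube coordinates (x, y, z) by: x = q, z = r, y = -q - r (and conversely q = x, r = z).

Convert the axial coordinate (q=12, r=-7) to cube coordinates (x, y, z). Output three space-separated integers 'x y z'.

x = q = 12
z = r = -7
y = -x - z = -(12) - (-7) = -5

Answer: 12 -5 -7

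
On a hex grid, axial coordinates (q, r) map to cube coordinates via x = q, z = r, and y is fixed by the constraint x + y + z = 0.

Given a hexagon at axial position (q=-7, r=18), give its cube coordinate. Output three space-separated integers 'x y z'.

x = q = -7
z = r = 18
y = -x - z = -(-7) - (18) = -11

Answer: -7 -11 18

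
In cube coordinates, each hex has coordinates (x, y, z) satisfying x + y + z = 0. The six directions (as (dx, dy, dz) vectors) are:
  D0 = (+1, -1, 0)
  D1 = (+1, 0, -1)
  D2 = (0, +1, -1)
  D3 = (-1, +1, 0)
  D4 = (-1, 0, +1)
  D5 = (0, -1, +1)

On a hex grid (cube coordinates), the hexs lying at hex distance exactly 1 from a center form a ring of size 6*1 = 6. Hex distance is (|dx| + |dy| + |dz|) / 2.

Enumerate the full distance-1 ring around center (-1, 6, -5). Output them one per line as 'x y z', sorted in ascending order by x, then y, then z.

Answer: -2 6 -4
-2 7 -5
-1 5 -4
-1 7 -6
0 5 -5
0 6 -6

Derivation:
Walk ring at distance 1 from (-1, 6, -5):
Start at center + D4*1 = (-2, 6, -4)
  hex 0: (-2, 6, -4)
  hex 1: (-1, 5, -4)
  hex 2: (0, 5, -5)
  hex 3: (0, 6, -6)
  hex 4: (-1, 7, -6)
  hex 5: (-2, 7, -5)
Sorted: 6 hexes.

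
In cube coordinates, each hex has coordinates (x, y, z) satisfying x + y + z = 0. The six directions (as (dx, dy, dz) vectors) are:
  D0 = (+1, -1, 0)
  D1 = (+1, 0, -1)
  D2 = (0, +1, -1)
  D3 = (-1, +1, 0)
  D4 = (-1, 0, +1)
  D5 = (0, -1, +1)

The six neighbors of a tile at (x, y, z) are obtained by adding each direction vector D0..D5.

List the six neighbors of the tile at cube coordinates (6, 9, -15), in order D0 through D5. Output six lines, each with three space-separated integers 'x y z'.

Answer: 7 8 -15
7 9 -16
6 10 -16
5 10 -15
5 9 -14
6 8 -14

Derivation:
Center: (6, 9, -15). Add each direction:
  D0: (6, 9, -15) + (1, -1, 0) = (7, 8, -15)
  D1: (6, 9, -15) + (1, 0, -1) = (7, 9, -16)
  D2: (6, 9, -15) + (0, 1, -1) = (6, 10, -16)
  D3: (6, 9, -15) + (-1, 1, 0) = (5, 10, -15)
  D4: (6, 9, -15) + (-1, 0, 1) = (5, 9, -14)
  D5: (6, 9, -15) + (0, -1, 1) = (6, 8, -14)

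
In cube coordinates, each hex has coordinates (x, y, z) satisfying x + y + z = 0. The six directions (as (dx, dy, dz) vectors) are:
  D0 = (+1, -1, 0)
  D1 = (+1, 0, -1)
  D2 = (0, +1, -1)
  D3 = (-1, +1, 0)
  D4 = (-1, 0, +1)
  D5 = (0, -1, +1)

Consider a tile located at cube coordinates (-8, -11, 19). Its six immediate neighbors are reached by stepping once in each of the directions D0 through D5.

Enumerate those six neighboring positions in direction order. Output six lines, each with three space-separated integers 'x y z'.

Center: (-8, -11, 19). Add each direction:
  D0: (-8, -11, 19) + (1, -1, 0) = (-7, -12, 19)
  D1: (-8, -11, 19) + (1, 0, -1) = (-7, -11, 18)
  D2: (-8, -11, 19) + (0, 1, -1) = (-8, -10, 18)
  D3: (-8, -11, 19) + (-1, 1, 0) = (-9, -10, 19)
  D4: (-8, -11, 19) + (-1, 0, 1) = (-9, -11, 20)
  D5: (-8, -11, 19) + (0, -1, 1) = (-8, -12, 20)

Answer: -7 -12 19
-7 -11 18
-8 -10 18
-9 -10 19
-9 -11 20
-8 -12 20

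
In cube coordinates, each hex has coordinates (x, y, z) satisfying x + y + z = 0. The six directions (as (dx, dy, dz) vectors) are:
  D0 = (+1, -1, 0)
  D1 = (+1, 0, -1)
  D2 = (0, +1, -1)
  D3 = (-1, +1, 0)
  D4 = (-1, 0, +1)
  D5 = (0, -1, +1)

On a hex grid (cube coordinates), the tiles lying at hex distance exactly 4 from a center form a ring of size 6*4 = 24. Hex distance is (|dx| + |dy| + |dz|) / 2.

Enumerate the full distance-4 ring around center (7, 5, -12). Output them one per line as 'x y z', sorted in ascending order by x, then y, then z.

Answer: 3 5 -8
3 6 -9
3 7 -10
3 8 -11
3 9 -12
4 4 -8
4 9 -13
5 3 -8
5 9 -14
6 2 -8
6 9 -15
7 1 -8
7 9 -16
8 1 -9
8 8 -16
9 1 -10
9 7 -16
10 1 -11
10 6 -16
11 1 -12
11 2 -13
11 3 -14
11 4 -15
11 5 -16

Derivation:
Walk ring at distance 4 from (7, 5, -12):
Start at center + D4*4 = (3, 5, -8)
  hex 0: (3, 5, -8)
  hex 1: (4, 4, -8)
  hex 2: (5, 3, -8)
  hex 3: (6, 2, -8)
  hex 4: (7, 1, -8)
  hex 5: (8, 1, -9)
  hex 6: (9, 1, -10)
  hex 7: (10, 1, -11)
  hex 8: (11, 1, -12)
  hex 9: (11, 2, -13)
  hex 10: (11, 3, -14)
  hex 11: (11, 4, -15)
  hex 12: (11, 5, -16)
  hex 13: (10, 6, -16)
  hex 14: (9, 7, -16)
  hex 15: (8, 8, -16)
  hex 16: (7, 9, -16)
  hex 17: (6, 9, -15)
  hex 18: (5, 9, -14)
  hex 19: (4, 9, -13)
  hex 20: (3, 9, -12)
  hex 21: (3, 8, -11)
  hex 22: (3, 7, -10)
  hex 23: (3, 6, -9)
Sorted: 24 hexes.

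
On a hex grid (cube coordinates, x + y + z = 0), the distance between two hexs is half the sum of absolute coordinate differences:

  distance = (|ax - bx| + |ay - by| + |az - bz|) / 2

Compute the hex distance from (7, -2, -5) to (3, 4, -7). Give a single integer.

|ax - bx| = |7 - 3| = 4
|ay - by| = |-2 - 4| = 6
|az - bz| = |-5 - (-7)| = 2
distance = (4 + 6 + 2) / 2 = 12 / 2 = 6

Answer: 6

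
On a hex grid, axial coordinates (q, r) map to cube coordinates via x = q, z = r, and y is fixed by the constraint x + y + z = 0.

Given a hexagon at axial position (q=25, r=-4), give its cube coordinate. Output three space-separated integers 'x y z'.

Answer: 25 -21 -4

Derivation:
x = q = 25
z = r = -4
y = -x - z = -(25) - (-4) = -21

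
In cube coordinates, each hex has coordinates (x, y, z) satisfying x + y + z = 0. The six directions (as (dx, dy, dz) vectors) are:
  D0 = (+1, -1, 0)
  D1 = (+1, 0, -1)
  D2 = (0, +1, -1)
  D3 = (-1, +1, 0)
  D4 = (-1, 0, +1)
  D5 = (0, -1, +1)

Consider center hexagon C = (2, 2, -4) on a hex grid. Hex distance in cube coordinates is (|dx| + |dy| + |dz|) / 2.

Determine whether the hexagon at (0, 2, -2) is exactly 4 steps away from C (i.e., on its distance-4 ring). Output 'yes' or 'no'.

|px - cx| = |0 - 2| = 2
|py - cy| = |2 - 2| = 0
|pz - cz| = |-2 - (-4)| = 2
distance = (2+0+2)/2 = 4/2 = 2
radius = 4; distance != radius -> no

Answer: no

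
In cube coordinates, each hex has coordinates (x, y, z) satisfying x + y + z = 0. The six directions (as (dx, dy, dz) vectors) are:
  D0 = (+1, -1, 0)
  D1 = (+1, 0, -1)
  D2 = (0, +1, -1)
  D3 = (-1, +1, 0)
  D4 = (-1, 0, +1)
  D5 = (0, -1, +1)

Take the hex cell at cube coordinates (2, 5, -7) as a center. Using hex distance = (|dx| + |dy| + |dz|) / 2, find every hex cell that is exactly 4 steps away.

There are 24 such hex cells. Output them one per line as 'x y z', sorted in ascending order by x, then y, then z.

Walk ring at distance 4 from (2, 5, -7):
Start at center + D4*4 = (-2, 5, -3)
  hex 0: (-2, 5, -3)
  hex 1: (-1, 4, -3)
  hex 2: (0, 3, -3)
  hex 3: (1, 2, -3)
  hex 4: (2, 1, -3)
  hex 5: (3, 1, -4)
  hex 6: (4, 1, -5)
  hex 7: (5, 1, -6)
  hex 8: (6, 1, -7)
  hex 9: (6, 2, -8)
  hex 10: (6, 3, -9)
  hex 11: (6, 4, -10)
  hex 12: (6, 5, -11)
  hex 13: (5, 6, -11)
  hex 14: (4, 7, -11)
  hex 15: (3, 8, -11)
  hex 16: (2, 9, -11)
  hex 17: (1, 9, -10)
  hex 18: (0, 9, -9)
  hex 19: (-1, 9, -8)
  hex 20: (-2, 9, -7)
  hex 21: (-2, 8, -6)
  hex 22: (-2, 7, -5)
  hex 23: (-2, 6, -4)
Sorted: 24 hexes.

Answer: -2 5 -3
-2 6 -4
-2 7 -5
-2 8 -6
-2 9 -7
-1 4 -3
-1 9 -8
0 3 -3
0 9 -9
1 2 -3
1 9 -10
2 1 -3
2 9 -11
3 1 -4
3 8 -11
4 1 -5
4 7 -11
5 1 -6
5 6 -11
6 1 -7
6 2 -8
6 3 -9
6 4 -10
6 5 -11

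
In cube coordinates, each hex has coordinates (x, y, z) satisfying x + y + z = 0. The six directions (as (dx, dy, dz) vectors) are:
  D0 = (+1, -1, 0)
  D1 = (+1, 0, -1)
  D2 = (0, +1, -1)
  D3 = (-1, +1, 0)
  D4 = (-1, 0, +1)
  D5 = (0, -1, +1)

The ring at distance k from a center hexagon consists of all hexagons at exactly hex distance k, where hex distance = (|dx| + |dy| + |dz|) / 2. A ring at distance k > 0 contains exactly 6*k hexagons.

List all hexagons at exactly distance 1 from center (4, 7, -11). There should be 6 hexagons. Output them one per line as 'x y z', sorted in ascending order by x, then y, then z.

Answer: 3 7 -10
3 8 -11
4 6 -10
4 8 -12
5 6 -11
5 7 -12

Derivation:
Walk ring at distance 1 from (4, 7, -11):
Start at center + D4*1 = (3, 7, -10)
  hex 0: (3, 7, -10)
  hex 1: (4, 6, -10)
  hex 2: (5, 6, -11)
  hex 3: (5, 7, -12)
  hex 4: (4, 8, -12)
  hex 5: (3, 8, -11)
Sorted: 6 hexes.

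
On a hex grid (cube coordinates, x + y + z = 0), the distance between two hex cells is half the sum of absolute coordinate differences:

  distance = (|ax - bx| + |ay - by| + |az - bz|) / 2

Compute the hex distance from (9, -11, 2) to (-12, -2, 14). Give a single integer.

|ax - bx| = |9 - (-12)| = 21
|ay - by| = |-11 - (-2)| = 9
|az - bz| = |2 - 14| = 12
distance = (21 + 9 + 12) / 2 = 42 / 2 = 21

Answer: 21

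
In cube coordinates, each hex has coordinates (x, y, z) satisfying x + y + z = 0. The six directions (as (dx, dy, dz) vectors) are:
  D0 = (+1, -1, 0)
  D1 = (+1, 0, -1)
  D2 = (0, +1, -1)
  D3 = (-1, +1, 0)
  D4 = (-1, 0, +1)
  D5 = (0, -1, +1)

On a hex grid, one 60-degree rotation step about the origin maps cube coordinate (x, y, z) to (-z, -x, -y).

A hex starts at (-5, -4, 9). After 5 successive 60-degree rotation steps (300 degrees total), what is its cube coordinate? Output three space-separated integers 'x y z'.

Answer: 4 -9 5

Derivation:
Start: (-5, -4, 9)
Step 1: (-5, -4, 9) -> (-(9), -(-5), -(-4)) = (-9, 5, 4)
Step 2: (-9, 5, 4) -> (-(4), -(-9), -(5)) = (-4, 9, -5)
Step 3: (-4, 9, -5) -> (-(-5), -(-4), -(9)) = (5, 4, -9)
Step 4: (5, 4, -9) -> (-(-9), -(5), -(4)) = (9, -5, -4)
Step 5: (9, -5, -4) -> (-(-4), -(9), -(-5)) = (4, -9, 5)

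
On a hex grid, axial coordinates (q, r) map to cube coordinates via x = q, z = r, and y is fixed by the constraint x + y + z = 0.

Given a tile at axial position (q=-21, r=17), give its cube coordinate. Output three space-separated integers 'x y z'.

Answer: -21 4 17

Derivation:
x = q = -21
z = r = 17
y = -x - z = -(-21) - (17) = 4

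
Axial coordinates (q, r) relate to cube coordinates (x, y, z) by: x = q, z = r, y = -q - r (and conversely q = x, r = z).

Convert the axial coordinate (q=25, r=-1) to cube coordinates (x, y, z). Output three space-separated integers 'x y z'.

x = q = 25
z = r = -1
y = -x - z = -(25) - (-1) = -24

Answer: 25 -24 -1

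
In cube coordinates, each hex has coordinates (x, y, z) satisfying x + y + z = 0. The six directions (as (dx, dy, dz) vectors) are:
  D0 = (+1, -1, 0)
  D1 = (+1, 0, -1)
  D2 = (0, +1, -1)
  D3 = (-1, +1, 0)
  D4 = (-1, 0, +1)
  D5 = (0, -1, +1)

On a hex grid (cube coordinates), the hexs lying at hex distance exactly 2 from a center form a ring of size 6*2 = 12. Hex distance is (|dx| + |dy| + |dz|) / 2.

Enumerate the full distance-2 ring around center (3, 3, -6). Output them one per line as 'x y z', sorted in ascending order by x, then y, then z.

Walk ring at distance 2 from (3, 3, -6):
Start at center + D4*2 = (1, 3, -4)
  hex 0: (1, 3, -4)
  hex 1: (2, 2, -4)
  hex 2: (3, 1, -4)
  hex 3: (4, 1, -5)
  hex 4: (5, 1, -6)
  hex 5: (5, 2, -7)
  hex 6: (5, 3, -8)
  hex 7: (4, 4, -8)
  hex 8: (3, 5, -8)
  hex 9: (2, 5, -7)
  hex 10: (1, 5, -6)
  hex 11: (1, 4, -5)
Sorted: 12 hexes.

Answer: 1 3 -4
1 4 -5
1 5 -6
2 2 -4
2 5 -7
3 1 -4
3 5 -8
4 1 -5
4 4 -8
5 1 -6
5 2 -7
5 3 -8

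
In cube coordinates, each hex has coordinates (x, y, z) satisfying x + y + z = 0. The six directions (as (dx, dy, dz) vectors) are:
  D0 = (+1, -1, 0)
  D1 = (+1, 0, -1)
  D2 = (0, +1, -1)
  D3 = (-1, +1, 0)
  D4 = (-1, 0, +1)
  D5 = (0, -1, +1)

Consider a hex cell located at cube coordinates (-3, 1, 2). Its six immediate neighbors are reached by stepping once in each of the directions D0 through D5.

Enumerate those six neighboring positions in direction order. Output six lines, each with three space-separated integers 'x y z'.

Answer: -2 0 2
-2 1 1
-3 2 1
-4 2 2
-4 1 3
-3 0 3

Derivation:
Center: (-3, 1, 2). Add each direction:
  D0: (-3, 1, 2) + (1, -1, 0) = (-2, 0, 2)
  D1: (-3, 1, 2) + (1, 0, -1) = (-2, 1, 1)
  D2: (-3, 1, 2) + (0, 1, -1) = (-3, 2, 1)
  D3: (-3, 1, 2) + (-1, 1, 0) = (-4, 2, 2)
  D4: (-3, 1, 2) + (-1, 0, 1) = (-4, 1, 3)
  D5: (-3, 1, 2) + (0, -1, 1) = (-3, 0, 3)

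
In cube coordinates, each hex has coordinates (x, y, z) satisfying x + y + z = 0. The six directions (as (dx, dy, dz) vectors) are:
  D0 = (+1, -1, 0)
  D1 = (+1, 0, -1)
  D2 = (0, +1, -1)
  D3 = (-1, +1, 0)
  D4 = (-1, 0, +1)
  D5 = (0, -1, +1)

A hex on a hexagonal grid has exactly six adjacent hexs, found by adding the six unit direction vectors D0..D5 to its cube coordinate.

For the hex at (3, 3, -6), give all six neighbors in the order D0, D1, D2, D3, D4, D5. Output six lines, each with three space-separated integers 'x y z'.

Center: (3, 3, -6). Add each direction:
  D0: (3, 3, -6) + (1, -1, 0) = (4, 2, -6)
  D1: (3, 3, -6) + (1, 0, -1) = (4, 3, -7)
  D2: (3, 3, -6) + (0, 1, -1) = (3, 4, -7)
  D3: (3, 3, -6) + (-1, 1, 0) = (2, 4, -6)
  D4: (3, 3, -6) + (-1, 0, 1) = (2, 3, -5)
  D5: (3, 3, -6) + (0, -1, 1) = (3, 2, -5)

Answer: 4 2 -6
4 3 -7
3 4 -7
2 4 -6
2 3 -5
3 2 -5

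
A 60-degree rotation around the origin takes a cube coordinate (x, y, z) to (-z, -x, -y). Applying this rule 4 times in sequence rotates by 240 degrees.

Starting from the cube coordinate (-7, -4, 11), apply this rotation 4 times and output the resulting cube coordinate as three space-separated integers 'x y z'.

Answer: 11 -7 -4

Derivation:
Start: (-7, -4, 11)
Step 1: (-7, -4, 11) -> (-(11), -(-7), -(-4)) = (-11, 7, 4)
Step 2: (-11, 7, 4) -> (-(4), -(-11), -(7)) = (-4, 11, -7)
Step 3: (-4, 11, -7) -> (-(-7), -(-4), -(11)) = (7, 4, -11)
Step 4: (7, 4, -11) -> (-(-11), -(7), -(4)) = (11, -7, -4)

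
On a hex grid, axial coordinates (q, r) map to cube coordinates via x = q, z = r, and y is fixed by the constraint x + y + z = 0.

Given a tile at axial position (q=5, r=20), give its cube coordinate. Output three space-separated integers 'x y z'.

x = q = 5
z = r = 20
y = -x - z = -(5) - (20) = -25

Answer: 5 -25 20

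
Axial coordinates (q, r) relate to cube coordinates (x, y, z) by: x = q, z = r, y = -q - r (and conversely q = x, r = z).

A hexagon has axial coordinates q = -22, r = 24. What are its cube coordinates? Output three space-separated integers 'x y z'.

x = q = -22
z = r = 24
y = -x - z = -(-22) - (24) = -2

Answer: -22 -2 24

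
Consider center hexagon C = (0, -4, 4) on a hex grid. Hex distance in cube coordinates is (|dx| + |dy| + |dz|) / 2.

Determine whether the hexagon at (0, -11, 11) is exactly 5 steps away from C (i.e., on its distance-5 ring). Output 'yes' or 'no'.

Answer: no

Derivation:
|px - cx| = |0 - 0| = 0
|py - cy| = |-11 - (-4)| = 7
|pz - cz| = |11 - 4| = 7
distance = (0+7+7)/2 = 14/2 = 7
radius = 5; distance != radius -> no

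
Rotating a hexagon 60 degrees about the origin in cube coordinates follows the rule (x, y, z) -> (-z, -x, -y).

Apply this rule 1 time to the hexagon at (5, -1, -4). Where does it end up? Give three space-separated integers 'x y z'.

Answer: 4 -5 1

Derivation:
Start: (5, -1, -4)
Step 1: (5, -1, -4) -> (-(-4), -(5), -(-1)) = (4, -5, 1)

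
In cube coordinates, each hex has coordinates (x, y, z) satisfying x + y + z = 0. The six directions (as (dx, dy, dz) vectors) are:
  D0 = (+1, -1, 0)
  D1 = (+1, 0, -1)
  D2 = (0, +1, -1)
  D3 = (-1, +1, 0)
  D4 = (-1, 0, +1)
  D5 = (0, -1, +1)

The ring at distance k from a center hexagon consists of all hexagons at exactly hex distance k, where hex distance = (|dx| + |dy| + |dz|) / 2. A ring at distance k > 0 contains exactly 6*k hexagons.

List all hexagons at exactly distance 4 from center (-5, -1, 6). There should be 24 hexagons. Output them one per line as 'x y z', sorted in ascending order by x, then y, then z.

Answer: -9 -1 10
-9 0 9
-9 1 8
-9 2 7
-9 3 6
-8 -2 10
-8 3 5
-7 -3 10
-7 3 4
-6 -4 10
-6 3 3
-5 -5 10
-5 3 2
-4 -5 9
-4 2 2
-3 -5 8
-3 1 2
-2 -5 7
-2 0 2
-1 -5 6
-1 -4 5
-1 -3 4
-1 -2 3
-1 -1 2

Derivation:
Walk ring at distance 4 from (-5, -1, 6):
Start at center + D4*4 = (-9, -1, 10)
  hex 0: (-9, -1, 10)
  hex 1: (-8, -2, 10)
  hex 2: (-7, -3, 10)
  hex 3: (-6, -4, 10)
  hex 4: (-5, -5, 10)
  hex 5: (-4, -5, 9)
  hex 6: (-3, -5, 8)
  hex 7: (-2, -5, 7)
  hex 8: (-1, -5, 6)
  hex 9: (-1, -4, 5)
  hex 10: (-1, -3, 4)
  hex 11: (-1, -2, 3)
  hex 12: (-1, -1, 2)
  hex 13: (-2, 0, 2)
  hex 14: (-3, 1, 2)
  hex 15: (-4, 2, 2)
  hex 16: (-5, 3, 2)
  hex 17: (-6, 3, 3)
  hex 18: (-7, 3, 4)
  hex 19: (-8, 3, 5)
  hex 20: (-9, 3, 6)
  hex 21: (-9, 2, 7)
  hex 22: (-9, 1, 8)
  hex 23: (-9, 0, 9)
Sorted: 24 hexes.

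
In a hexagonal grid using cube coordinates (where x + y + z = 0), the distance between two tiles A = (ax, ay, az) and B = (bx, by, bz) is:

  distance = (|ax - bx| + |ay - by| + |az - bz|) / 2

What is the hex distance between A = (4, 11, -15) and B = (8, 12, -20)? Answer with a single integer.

|ax - bx| = |4 - 8| = 4
|ay - by| = |11 - 12| = 1
|az - bz| = |-15 - (-20)| = 5
distance = (4 + 1 + 5) / 2 = 10 / 2 = 5

Answer: 5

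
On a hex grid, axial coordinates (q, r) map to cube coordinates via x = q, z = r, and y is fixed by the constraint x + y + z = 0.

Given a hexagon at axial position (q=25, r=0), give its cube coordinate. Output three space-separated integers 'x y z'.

x = q = 25
z = r = 0
y = -x - z = -(25) - (0) = -25

Answer: 25 -25 0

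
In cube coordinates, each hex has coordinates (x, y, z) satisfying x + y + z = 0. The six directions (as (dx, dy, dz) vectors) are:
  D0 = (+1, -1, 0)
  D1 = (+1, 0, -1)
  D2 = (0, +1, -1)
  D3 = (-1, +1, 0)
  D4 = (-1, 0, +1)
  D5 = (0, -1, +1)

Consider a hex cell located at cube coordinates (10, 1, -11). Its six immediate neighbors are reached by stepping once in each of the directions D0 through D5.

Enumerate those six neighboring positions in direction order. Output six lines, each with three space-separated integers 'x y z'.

Center: (10, 1, -11). Add each direction:
  D0: (10, 1, -11) + (1, -1, 0) = (11, 0, -11)
  D1: (10, 1, -11) + (1, 0, -1) = (11, 1, -12)
  D2: (10, 1, -11) + (0, 1, -1) = (10, 2, -12)
  D3: (10, 1, -11) + (-1, 1, 0) = (9, 2, -11)
  D4: (10, 1, -11) + (-1, 0, 1) = (9, 1, -10)
  D5: (10, 1, -11) + (0, -1, 1) = (10, 0, -10)

Answer: 11 0 -11
11 1 -12
10 2 -12
9 2 -11
9 1 -10
10 0 -10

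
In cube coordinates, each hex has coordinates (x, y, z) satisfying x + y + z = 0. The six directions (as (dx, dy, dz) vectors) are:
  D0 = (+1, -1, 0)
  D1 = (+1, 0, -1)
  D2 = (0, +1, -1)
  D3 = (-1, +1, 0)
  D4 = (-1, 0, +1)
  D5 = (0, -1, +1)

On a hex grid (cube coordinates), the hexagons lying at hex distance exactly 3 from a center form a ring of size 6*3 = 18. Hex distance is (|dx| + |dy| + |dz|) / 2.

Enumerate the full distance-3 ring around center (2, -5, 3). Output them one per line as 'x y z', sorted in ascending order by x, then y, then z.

Answer: -1 -5 6
-1 -4 5
-1 -3 4
-1 -2 3
0 -6 6
0 -2 2
1 -7 6
1 -2 1
2 -8 6
2 -2 0
3 -8 5
3 -3 0
4 -8 4
4 -4 0
5 -8 3
5 -7 2
5 -6 1
5 -5 0

Derivation:
Walk ring at distance 3 from (2, -5, 3):
Start at center + D4*3 = (-1, -5, 6)
  hex 0: (-1, -5, 6)
  hex 1: (0, -6, 6)
  hex 2: (1, -7, 6)
  hex 3: (2, -8, 6)
  hex 4: (3, -8, 5)
  hex 5: (4, -8, 4)
  hex 6: (5, -8, 3)
  hex 7: (5, -7, 2)
  hex 8: (5, -6, 1)
  hex 9: (5, -5, 0)
  hex 10: (4, -4, 0)
  hex 11: (3, -3, 0)
  hex 12: (2, -2, 0)
  hex 13: (1, -2, 1)
  hex 14: (0, -2, 2)
  hex 15: (-1, -2, 3)
  hex 16: (-1, -3, 4)
  hex 17: (-1, -4, 5)
Sorted: 18 hexes.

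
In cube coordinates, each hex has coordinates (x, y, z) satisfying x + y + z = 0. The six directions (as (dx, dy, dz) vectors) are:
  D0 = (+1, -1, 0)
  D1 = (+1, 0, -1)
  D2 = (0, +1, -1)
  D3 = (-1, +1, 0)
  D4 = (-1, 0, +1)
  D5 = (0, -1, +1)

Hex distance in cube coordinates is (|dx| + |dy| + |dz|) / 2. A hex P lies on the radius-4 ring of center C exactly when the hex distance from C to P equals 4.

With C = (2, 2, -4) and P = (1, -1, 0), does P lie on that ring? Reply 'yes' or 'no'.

|px - cx| = |1 - 2| = 1
|py - cy| = |-1 - 2| = 3
|pz - cz| = |0 - (-4)| = 4
distance = (1+3+4)/2 = 8/2 = 4
radius = 4; distance == radius -> yes

Answer: yes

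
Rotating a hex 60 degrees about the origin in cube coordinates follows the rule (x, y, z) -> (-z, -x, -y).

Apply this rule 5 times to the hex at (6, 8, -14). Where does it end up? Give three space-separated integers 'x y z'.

Answer: -8 14 -6

Derivation:
Start: (6, 8, -14)
Step 1: (6, 8, -14) -> (-(-14), -(6), -(8)) = (14, -6, -8)
Step 2: (14, -6, -8) -> (-(-8), -(14), -(-6)) = (8, -14, 6)
Step 3: (8, -14, 6) -> (-(6), -(8), -(-14)) = (-6, -8, 14)
Step 4: (-6, -8, 14) -> (-(14), -(-6), -(-8)) = (-14, 6, 8)
Step 5: (-14, 6, 8) -> (-(8), -(-14), -(6)) = (-8, 14, -6)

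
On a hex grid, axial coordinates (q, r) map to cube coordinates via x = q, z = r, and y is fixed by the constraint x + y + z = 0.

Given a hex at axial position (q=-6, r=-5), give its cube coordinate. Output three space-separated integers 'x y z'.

x = q = -6
z = r = -5
y = -x - z = -(-6) - (-5) = 11

Answer: -6 11 -5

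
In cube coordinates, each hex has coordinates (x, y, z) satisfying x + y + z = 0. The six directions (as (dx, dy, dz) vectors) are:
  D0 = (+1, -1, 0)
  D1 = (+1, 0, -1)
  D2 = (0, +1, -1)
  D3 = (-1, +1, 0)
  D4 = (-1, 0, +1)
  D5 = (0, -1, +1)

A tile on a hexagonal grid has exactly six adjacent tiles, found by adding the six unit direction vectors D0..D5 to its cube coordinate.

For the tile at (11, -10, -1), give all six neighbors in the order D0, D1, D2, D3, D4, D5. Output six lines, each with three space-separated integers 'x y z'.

Answer: 12 -11 -1
12 -10 -2
11 -9 -2
10 -9 -1
10 -10 0
11 -11 0

Derivation:
Center: (11, -10, -1). Add each direction:
  D0: (11, -10, -1) + (1, -1, 0) = (12, -11, -1)
  D1: (11, -10, -1) + (1, 0, -1) = (12, -10, -2)
  D2: (11, -10, -1) + (0, 1, -1) = (11, -9, -2)
  D3: (11, -10, -1) + (-1, 1, 0) = (10, -9, -1)
  D4: (11, -10, -1) + (-1, 0, 1) = (10, -10, 0)
  D5: (11, -10, -1) + (0, -1, 1) = (11, -11, 0)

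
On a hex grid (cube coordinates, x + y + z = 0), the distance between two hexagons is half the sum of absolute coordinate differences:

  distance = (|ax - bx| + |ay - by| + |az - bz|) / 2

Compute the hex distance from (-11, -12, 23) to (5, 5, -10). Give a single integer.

|ax - bx| = |-11 - 5| = 16
|ay - by| = |-12 - 5| = 17
|az - bz| = |23 - (-10)| = 33
distance = (16 + 17 + 33) / 2 = 66 / 2 = 33

Answer: 33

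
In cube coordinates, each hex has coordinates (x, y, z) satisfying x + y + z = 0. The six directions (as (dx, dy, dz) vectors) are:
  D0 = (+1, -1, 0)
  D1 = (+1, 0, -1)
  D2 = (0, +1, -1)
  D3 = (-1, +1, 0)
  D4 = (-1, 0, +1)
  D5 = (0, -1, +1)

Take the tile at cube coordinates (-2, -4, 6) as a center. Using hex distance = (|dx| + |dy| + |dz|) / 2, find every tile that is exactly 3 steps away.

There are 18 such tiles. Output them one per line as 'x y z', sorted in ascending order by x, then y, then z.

Answer: -5 -4 9
-5 -3 8
-5 -2 7
-5 -1 6
-4 -5 9
-4 -1 5
-3 -6 9
-3 -1 4
-2 -7 9
-2 -1 3
-1 -7 8
-1 -2 3
0 -7 7
0 -3 3
1 -7 6
1 -6 5
1 -5 4
1 -4 3

Derivation:
Walk ring at distance 3 from (-2, -4, 6):
Start at center + D4*3 = (-5, -4, 9)
  hex 0: (-5, -4, 9)
  hex 1: (-4, -5, 9)
  hex 2: (-3, -6, 9)
  hex 3: (-2, -7, 9)
  hex 4: (-1, -7, 8)
  hex 5: (0, -7, 7)
  hex 6: (1, -7, 6)
  hex 7: (1, -6, 5)
  hex 8: (1, -5, 4)
  hex 9: (1, -4, 3)
  hex 10: (0, -3, 3)
  hex 11: (-1, -2, 3)
  hex 12: (-2, -1, 3)
  hex 13: (-3, -1, 4)
  hex 14: (-4, -1, 5)
  hex 15: (-5, -1, 6)
  hex 16: (-5, -2, 7)
  hex 17: (-5, -3, 8)
Sorted: 18 hexes.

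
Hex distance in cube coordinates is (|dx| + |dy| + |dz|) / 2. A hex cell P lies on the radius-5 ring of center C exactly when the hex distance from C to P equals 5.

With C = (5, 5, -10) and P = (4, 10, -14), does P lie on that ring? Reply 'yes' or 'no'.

|px - cx| = |4 - 5| = 1
|py - cy| = |10 - 5| = 5
|pz - cz| = |-14 - (-10)| = 4
distance = (1+5+4)/2 = 10/2 = 5
radius = 5; distance == radius -> yes

Answer: yes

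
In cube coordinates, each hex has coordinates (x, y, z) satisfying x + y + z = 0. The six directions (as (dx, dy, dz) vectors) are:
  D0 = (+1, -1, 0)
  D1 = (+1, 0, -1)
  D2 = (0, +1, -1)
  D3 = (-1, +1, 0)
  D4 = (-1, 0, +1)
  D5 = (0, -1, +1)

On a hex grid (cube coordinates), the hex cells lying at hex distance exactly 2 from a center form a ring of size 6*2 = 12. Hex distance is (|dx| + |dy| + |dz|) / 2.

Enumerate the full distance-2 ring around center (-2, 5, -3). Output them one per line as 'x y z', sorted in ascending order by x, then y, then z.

Walk ring at distance 2 from (-2, 5, -3):
Start at center + D4*2 = (-4, 5, -1)
  hex 0: (-4, 5, -1)
  hex 1: (-3, 4, -1)
  hex 2: (-2, 3, -1)
  hex 3: (-1, 3, -2)
  hex 4: (0, 3, -3)
  hex 5: (0, 4, -4)
  hex 6: (0, 5, -5)
  hex 7: (-1, 6, -5)
  hex 8: (-2, 7, -5)
  hex 9: (-3, 7, -4)
  hex 10: (-4, 7, -3)
  hex 11: (-4, 6, -2)
Sorted: 12 hexes.

Answer: -4 5 -1
-4 6 -2
-4 7 -3
-3 4 -1
-3 7 -4
-2 3 -1
-2 7 -5
-1 3 -2
-1 6 -5
0 3 -3
0 4 -4
0 5 -5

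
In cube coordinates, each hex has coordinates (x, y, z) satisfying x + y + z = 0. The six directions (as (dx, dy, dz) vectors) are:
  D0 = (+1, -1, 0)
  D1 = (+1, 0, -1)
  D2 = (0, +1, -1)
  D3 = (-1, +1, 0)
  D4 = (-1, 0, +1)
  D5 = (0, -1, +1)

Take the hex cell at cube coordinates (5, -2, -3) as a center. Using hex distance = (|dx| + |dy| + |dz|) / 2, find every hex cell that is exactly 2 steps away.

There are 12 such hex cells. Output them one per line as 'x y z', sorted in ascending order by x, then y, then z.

Walk ring at distance 2 from (5, -2, -3):
Start at center + D4*2 = (3, -2, -1)
  hex 0: (3, -2, -1)
  hex 1: (4, -3, -1)
  hex 2: (5, -4, -1)
  hex 3: (6, -4, -2)
  hex 4: (7, -4, -3)
  hex 5: (7, -3, -4)
  hex 6: (7, -2, -5)
  hex 7: (6, -1, -5)
  hex 8: (5, 0, -5)
  hex 9: (4, 0, -4)
  hex 10: (3, 0, -3)
  hex 11: (3, -1, -2)
Sorted: 12 hexes.

Answer: 3 -2 -1
3 -1 -2
3 0 -3
4 -3 -1
4 0 -4
5 -4 -1
5 0 -5
6 -4 -2
6 -1 -5
7 -4 -3
7 -3 -4
7 -2 -5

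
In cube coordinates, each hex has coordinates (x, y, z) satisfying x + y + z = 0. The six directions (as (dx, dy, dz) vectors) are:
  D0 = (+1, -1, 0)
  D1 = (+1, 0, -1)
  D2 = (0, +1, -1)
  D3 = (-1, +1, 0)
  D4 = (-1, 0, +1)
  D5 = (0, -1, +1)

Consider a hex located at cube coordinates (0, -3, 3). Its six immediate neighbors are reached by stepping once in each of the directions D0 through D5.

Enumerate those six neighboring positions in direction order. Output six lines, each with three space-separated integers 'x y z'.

Center: (0, -3, 3). Add each direction:
  D0: (0, -3, 3) + (1, -1, 0) = (1, -4, 3)
  D1: (0, -3, 3) + (1, 0, -1) = (1, -3, 2)
  D2: (0, -3, 3) + (0, 1, -1) = (0, -2, 2)
  D3: (0, -3, 3) + (-1, 1, 0) = (-1, -2, 3)
  D4: (0, -3, 3) + (-1, 0, 1) = (-1, -3, 4)
  D5: (0, -3, 3) + (0, -1, 1) = (0, -4, 4)

Answer: 1 -4 3
1 -3 2
0 -2 2
-1 -2 3
-1 -3 4
0 -4 4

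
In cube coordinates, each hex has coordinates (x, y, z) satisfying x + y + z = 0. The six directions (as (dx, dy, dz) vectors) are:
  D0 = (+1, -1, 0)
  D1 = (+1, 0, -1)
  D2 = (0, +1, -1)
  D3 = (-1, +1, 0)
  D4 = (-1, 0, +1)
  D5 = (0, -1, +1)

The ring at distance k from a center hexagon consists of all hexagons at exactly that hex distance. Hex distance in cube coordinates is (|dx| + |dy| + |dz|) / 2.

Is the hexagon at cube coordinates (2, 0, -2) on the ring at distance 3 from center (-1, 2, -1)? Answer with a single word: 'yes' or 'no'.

|px - cx| = |2 - (-1)| = 3
|py - cy| = |0 - 2| = 2
|pz - cz| = |-2 - (-1)| = 1
distance = (3+2+1)/2 = 6/2 = 3
radius = 3; distance == radius -> yes

Answer: yes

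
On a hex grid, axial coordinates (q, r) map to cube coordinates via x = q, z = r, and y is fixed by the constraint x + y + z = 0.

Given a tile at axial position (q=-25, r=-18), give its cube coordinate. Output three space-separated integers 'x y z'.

x = q = -25
z = r = -18
y = -x - z = -(-25) - (-18) = 43

Answer: -25 43 -18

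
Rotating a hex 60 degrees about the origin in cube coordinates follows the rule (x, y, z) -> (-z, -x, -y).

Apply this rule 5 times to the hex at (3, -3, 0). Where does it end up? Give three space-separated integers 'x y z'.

Start: (3, -3, 0)
Step 1: (3, -3, 0) -> (-(0), -(3), -(-3)) = (0, -3, 3)
Step 2: (0, -3, 3) -> (-(3), -(0), -(-3)) = (-3, 0, 3)
Step 3: (-3, 0, 3) -> (-(3), -(-3), -(0)) = (-3, 3, 0)
Step 4: (-3, 3, 0) -> (-(0), -(-3), -(3)) = (0, 3, -3)
Step 5: (0, 3, -3) -> (-(-3), -(0), -(3)) = (3, 0, -3)

Answer: 3 0 -3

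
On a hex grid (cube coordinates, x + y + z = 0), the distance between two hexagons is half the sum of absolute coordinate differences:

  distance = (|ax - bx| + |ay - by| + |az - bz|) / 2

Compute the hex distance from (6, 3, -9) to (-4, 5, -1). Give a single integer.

|ax - bx| = |6 - (-4)| = 10
|ay - by| = |3 - 5| = 2
|az - bz| = |-9 - (-1)| = 8
distance = (10 + 2 + 8) / 2 = 20 / 2 = 10

Answer: 10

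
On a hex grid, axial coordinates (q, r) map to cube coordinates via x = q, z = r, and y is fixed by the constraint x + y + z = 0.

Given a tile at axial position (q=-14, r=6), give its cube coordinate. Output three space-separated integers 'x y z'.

x = q = -14
z = r = 6
y = -x - z = -(-14) - (6) = 8

Answer: -14 8 6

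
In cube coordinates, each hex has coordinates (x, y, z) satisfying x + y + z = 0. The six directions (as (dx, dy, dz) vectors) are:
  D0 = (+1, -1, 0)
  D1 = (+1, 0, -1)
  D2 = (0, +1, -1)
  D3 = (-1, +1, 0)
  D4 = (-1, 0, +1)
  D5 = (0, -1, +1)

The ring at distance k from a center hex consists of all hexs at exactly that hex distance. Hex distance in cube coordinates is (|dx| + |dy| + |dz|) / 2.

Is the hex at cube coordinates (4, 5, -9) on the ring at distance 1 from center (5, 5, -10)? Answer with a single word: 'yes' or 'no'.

|px - cx| = |4 - 5| = 1
|py - cy| = |5 - 5| = 0
|pz - cz| = |-9 - (-10)| = 1
distance = (1+0+1)/2 = 2/2 = 1
radius = 1; distance == radius -> yes

Answer: yes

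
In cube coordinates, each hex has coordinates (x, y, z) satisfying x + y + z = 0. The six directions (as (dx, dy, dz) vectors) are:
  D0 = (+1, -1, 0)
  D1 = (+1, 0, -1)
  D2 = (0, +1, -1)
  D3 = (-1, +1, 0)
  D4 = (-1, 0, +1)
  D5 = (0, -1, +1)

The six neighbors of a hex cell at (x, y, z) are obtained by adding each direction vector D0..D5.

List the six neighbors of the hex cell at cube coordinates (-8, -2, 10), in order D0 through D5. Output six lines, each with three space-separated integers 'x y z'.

Center: (-8, -2, 10). Add each direction:
  D0: (-8, -2, 10) + (1, -1, 0) = (-7, -3, 10)
  D1: (-8, -2, 10) + (1, 0, -1) = (-7, -2, 9)
  D2: (-8, -2, 10) + (0, 1, -1) = (-8, -1, 9)
  D3: (-8, -2, 10) + (-1, 1, 0) = (-9, -1, 10)
  D4: (-8, -2, 10) + (-1, 0, 1) = (-9, -2, 11)
  D5: (-8, -2, 10) + (0, -1, 1) = (-8, -3, 11)

Answer: -7 -3 10
-7 -2 9
-8 -1 9
-9 -1 10
-9 -2 11
-8 -3 11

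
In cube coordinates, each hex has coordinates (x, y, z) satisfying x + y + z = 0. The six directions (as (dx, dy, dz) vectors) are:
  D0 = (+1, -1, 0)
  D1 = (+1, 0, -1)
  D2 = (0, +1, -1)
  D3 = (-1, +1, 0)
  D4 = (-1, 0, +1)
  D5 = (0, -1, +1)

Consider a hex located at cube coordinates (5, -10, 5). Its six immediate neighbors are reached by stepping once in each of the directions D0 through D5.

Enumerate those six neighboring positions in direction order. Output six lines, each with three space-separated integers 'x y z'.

Center: (5, -10, 5). Add each direction:
  D0: (5, -10, 5) + (1, -1, 0) = (6, -11, 5)
  D1: (5, -10, 5) + (1, 0, -1) = (6, -10, 4)
  D2: (5, -10, 5) + (0, 1, -1) = (5, -9, 4)
  D3: (5, -10, 5) + (-1, 1, 0) = (4, -9, 5)
  D4: (5, -10, 5) + (-1, 0, 1) = (4, -10, 6)
  D5: (5, -10, 5) + (0, -1, 1) = (5, -11, 6)

Answer: 6 -11 5
6 -10 4
5 -9 4
4 -9 5
4 -10 6
5 -11 6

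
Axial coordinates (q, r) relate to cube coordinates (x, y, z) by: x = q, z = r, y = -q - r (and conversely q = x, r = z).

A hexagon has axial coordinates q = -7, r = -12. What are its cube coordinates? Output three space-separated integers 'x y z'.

Answer: -7 19 -12

Derivation:
x = q = -7
z = r = -12
y = -x - z = -(-7) - (-12) = 19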